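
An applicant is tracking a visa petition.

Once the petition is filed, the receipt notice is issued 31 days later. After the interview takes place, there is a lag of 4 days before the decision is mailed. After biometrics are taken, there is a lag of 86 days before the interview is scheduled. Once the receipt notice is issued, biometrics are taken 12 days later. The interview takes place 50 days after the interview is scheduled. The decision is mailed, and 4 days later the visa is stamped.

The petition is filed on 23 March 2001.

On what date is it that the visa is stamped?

26 September 2001

The petition is filed: Mar 23, 2001.
The receipt notice is issued: Mar 23, 2001 + 31 days = Apr 23, 2001.
Biometrics are taken: Apr 23, 2001 + 12 days = May 5, 2001.
The interview is scheduled: May 5, 2001 + 86 days = Jul 30, 2001.
The interview takes place: Jul 30, 2001 + 50 days = Sep 18, 2001.
The decision is mailed: Sep 18, 2001 + 4 days = Sep 22, 2001.
The visa is stamped: Sep 22, 2001 + 4 days = Sep 26, 2001.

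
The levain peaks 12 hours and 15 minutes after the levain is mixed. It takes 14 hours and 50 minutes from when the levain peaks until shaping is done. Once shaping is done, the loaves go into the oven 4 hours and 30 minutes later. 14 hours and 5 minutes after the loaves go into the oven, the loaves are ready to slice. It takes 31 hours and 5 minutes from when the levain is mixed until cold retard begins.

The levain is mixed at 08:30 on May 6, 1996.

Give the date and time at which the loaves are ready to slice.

06:10 on May 8, 1996

The levain is mixed: 08:30 May 6, 1996.
The levain peaks: 08:30 May 6, 1996 + 12h15m = 20:45 May 6, 1996.
Shaping is done: 20:45 May 6, 1996 + 14h50m = 11:35 May 7, 1996.
The loaves go into the oven: 11:35 May 7, 1996 + 4h30m = 16:05 May 7, 1996.
The loaves are ready to slice: 16:05 May 7, 1996 + 14h05m = 06:10 May 8, 1996.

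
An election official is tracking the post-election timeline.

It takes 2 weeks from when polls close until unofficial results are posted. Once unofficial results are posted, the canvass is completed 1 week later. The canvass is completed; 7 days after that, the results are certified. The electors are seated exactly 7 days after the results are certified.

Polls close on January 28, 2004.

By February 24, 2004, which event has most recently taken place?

The canvass is completed

Polls close: Jan 28, 2004.
Unofficial results are posted: Jan 28, 2004 + 2 weeks = Feb 11, 2004.
The canvass is completed: Feb 11, 2004 + 1 week = Feb 18, 2004.
The results are certified: Feb 18, 2004 + 7 days = Feb 25, 2004.
The electors are seated: Feb 25, 2004 + 7 days = Mar 3, 2004.
Feb 24, 2004 falls between when the canvass is completed (Feb 18, 2004) and when the results are certified (Feb 25, 2004).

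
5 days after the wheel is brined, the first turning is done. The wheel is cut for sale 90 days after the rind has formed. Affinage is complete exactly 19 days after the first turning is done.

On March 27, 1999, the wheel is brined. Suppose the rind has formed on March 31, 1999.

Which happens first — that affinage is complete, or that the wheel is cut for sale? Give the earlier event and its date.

Affinage is complete — April 20, 1999

The wheel is brined: Mar 27, 1999.
The first turning is done: Mar 27, 1999 + 5 days = Apr 1, 1999.
Affinage is complete: Apr 1, 1999 + 19 days = Apr 20, 1999.
The rind has formed: Mar 31, 1999.
The wheel is cut for sale: Mar 31, 1999 + 90 days = Jun 29, 1999.
Comparing: affinage is complete on Apr 20, 1999 vs the wheel is cut for sale on Jun 29, 1999. Earlier: affinage is complete.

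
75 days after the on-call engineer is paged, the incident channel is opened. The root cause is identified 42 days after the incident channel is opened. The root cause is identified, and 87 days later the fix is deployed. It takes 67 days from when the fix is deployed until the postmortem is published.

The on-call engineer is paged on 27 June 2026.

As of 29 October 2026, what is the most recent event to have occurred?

The root cause is identified

The on-call engineer is paged: Jun 27, 2026.
The incident channel is opened: Jun 27, 2026 + 75 days = Sep 10, 2026.
The root cause is identified: Sep 10, 2026 + 42 days = Oct 22, 2026.
The fix is deployed: Oct 22, 2026 + 87 days = Jan 17, 2027.
The postmortem is published: Jan 17, 2027 + 67 days = Mar 25, 2027.
Oct 29, 2026 falls between when the root cause is identified (Oct 22, 2026) and when the fix is deployed (Jan 17, 2027).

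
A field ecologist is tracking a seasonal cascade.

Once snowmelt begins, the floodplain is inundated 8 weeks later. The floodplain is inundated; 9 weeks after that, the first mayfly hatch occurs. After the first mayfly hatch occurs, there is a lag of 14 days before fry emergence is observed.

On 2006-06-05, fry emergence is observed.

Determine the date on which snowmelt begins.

Fry emergence is observed: Jun 5, 2006.
The first mayfly hatch occurs: Jun 5, 2006 − 14 days = May 22, 2006.
The floodplain is inundated: May 22, 2006 − 9 weeks = Mar 20, 2006.
Snowmelt begins: Mar 20, 2006 − 8 weeks = Jan 23, 2006.

2006-01-23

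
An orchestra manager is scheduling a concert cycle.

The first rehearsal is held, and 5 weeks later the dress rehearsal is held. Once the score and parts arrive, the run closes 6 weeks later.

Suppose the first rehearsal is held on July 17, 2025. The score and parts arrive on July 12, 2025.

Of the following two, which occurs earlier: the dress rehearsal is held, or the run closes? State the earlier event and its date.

The dress rehearsal is held — August 21, 2025

The first rehearsal is held: Jul 17, 2025.
The dress rehearsal is held: Jul 17, 2025 + 5 weeks = Aug 21, 2025.
The score and parts arrive: Jul 12, 2025.
The run closes: Jul 12, 2025 + 6 weeks = Aug 23, 2025.
Comparing: the dress rehearsal is held on Aug 21, 2025 vs the run closes on Aug 23, 2025. Earlier: the dress rehearsal is held.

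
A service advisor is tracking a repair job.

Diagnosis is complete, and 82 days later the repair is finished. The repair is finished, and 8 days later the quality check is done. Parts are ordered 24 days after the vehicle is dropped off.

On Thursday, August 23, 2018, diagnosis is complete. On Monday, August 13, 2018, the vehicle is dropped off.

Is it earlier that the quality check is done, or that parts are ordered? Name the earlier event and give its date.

Diagnosis is complete: Aug 23, 2018.
The repair is finished: Aug 23, 2018 + 82 days = Nov 13, 2018.
The quality check is done: Nov 13, 2018 + 8 days = Nov 21, 2018.
The vehicle is dropped off: Aug 13, 2018.
Parts are ordered: Aug 13, 2018 + 24 days = Sep 6, 2018.
Comparing: the quality check is done on Nov 21, 2018 vs parts are ordered on Sep 6, 2018. Earlier: parts are ordered.

Parts are ordered — Thursday, September 6, 2018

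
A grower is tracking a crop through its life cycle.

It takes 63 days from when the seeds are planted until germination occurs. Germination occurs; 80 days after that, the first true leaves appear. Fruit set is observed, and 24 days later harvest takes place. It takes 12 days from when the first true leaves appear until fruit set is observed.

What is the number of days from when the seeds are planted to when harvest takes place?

179 days

Causal path: the seeds are planted → germination occurs → the first true leaves appear → fruit set is observed → harvest takes place.
Total delay along the path: 63 + 80 + 12 + 24 = 179 days.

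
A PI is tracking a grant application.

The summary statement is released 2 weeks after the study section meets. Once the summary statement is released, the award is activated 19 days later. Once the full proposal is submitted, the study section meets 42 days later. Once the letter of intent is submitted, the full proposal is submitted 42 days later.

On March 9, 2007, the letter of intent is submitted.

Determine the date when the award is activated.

July 4, 2007

The letter of intent is submitted: Mar 9, 2007.
The full proposal is submitted: Mar 9, 2007 + 42 days = Apr 20, 2007.
The study section meets: Apr 20, 2007 + 42 days = Jun 1, 2007.
The summary statement is released: Jun 1, 2007 + 2 weeks = Jun 15, 2007.
The award is activated: Jun 15, 2007 + 19 days = Jul 4, 2007.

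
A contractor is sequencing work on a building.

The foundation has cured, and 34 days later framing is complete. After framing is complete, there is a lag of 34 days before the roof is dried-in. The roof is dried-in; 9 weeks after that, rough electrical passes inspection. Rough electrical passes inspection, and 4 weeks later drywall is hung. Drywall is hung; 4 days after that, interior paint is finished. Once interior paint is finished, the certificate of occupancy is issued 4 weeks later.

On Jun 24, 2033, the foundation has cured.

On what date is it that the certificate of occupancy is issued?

The foundation has cured: Jun 24, 2033.
Framing is complete: Jun 24, 2033 + 34 days = Jul 28, 2033.
The roof is dried-in: Jul 28, 2033 + 34 days = Aug 31, 2033.
Rough electrical passes inspection: Aug 31, 2033 + 9 weeks = Nov 2, 2033.
Drywall is hung: Nov 2, 2033 + 4 weeks = Nov 30, 2033.
Interior paint is finished: Nov 30, 2033 + 4 days = Dec 4, 2033.
The certificate of occupancy is issued: Dec 4, 2033 + 4 weeks = Jan 1, 2034.

Jan 1, 2034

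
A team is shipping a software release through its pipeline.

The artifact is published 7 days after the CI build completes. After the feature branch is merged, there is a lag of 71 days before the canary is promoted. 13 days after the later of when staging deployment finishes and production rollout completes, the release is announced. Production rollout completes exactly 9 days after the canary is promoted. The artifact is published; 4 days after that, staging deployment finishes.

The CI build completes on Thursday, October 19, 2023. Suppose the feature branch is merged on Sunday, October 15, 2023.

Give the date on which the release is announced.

Tuesday, January 16, 2024

The CI build completes: Oct 19, 2023.
The artifact is published: Oct 19, 2023 + 7 days = Oct 26, 2023.
Staging deployment finishes: Oct 26, 2023 + 4 days = Oct 30, 2023.
The feature branch is merged: Oct 15, 2023.
The canary is promoted: Oct 15, 2023 + 71 days = Dec 25, 2023.
Production rollout completes: Dec 25, 2023 + 9 days = Jan 3, 2024.
Both prerequisites met — staging deployment finishes (Oct 30, 2023), production rollout completes (Jan 3, 2024); the later is Jan 3, 2024.
The release is announced: Jan 3, 2024 + 13 days = Jan 16, 2024.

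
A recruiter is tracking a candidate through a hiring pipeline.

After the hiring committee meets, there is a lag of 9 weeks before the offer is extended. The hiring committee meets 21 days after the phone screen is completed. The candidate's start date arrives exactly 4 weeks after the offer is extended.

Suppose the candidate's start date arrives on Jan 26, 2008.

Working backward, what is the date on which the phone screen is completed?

Oct 6, 2007

The candidate's start date arrives: Jan 26, 2008.
The offer is extended: Jan 26, 2008 − 4 weeks = Dec 29, 2007.
The hiring committee meets: Dec 29, 2007 − 9 weeks = Oct 27, 2007.
The phone screen is completed: Oct 27, 2007 − 21 days = Oct 6, 2007.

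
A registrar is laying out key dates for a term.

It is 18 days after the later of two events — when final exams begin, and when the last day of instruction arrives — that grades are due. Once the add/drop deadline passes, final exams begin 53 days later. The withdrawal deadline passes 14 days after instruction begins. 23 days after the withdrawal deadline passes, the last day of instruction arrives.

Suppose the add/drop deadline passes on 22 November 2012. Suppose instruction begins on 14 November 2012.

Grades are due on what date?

The add/drop deadline passes: Nov 22, 2012.
Final exams begin: Nov 22, 2012 + 53 days = Jan 14, 2013.
Instruction begins: Nov 14, 2012.
The withdrawal deadline passes: Nov 14, 2012 + 14 days = Nov 28, 2012.
The last day of instruction arrives: Nov 28, 2012 + 23 days = Dec 21, 2012.
Both prerequisites met — final exams begin (Jan 14, 2013), the last day of instruction arrives (Dec 21, 2012); the later is Jan 14, 2013.
Grades are due: Jan 14, 2013 + 18 days = Feb 1, 2013.

1 February 2013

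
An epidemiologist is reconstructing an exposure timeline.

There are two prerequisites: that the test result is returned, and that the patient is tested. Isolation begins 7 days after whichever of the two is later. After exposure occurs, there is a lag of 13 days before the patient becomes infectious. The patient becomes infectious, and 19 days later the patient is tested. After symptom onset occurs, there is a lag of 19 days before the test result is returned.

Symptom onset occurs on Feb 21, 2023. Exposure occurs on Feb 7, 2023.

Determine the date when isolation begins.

Mar 19, 2023

Symptom onset occurs: Feb 21, 2023.
The test result is returned: Feb 21, 2023 + 19 days = Mar 12, 2023.
Exposure occurs: Feb 7, 2023.
The patient becomes infectious: Feb 7, 2023 + 13 days = Feb 20, 2023.
The patient is tested: Feb 20, 2023 + 19 days = Mar 11, 2023.
Both prerequisites met — the test result is returned (Mar 12, 2023), the patient is tested (Mar 11, 2023); the later is Mar 12, 2023.
Isolation begins: Mar 12, 2023 + 7 days = Mar 19, 2023.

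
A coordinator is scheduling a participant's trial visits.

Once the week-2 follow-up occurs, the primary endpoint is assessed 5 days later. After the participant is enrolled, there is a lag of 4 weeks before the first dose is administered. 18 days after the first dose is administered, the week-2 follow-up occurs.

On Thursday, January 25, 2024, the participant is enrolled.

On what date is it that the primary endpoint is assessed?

The participant is enrolled: Jan 25, 2024.
The first dose is administered: Jan 25, 2024 + 4 weeks = Feb 22, 2024.
The week-2 follow-up occurs: Feb 22, 2024 + 18 days = Mar 11, 2024.
The primary endpoint is assessed: Mar 11, 2024 + 5 days = Mar 16, 2024.

Saturday, March 16, 2024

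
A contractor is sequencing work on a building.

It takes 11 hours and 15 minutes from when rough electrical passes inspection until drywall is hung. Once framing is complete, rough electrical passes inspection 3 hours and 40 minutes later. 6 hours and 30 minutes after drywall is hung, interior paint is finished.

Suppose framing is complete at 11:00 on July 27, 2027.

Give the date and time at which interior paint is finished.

08:25 on July 28, 2027

Framing is complete: 11:00 Jul 27, 2027.
Rough electrical passes inspection: 11:00 Jul 27, 2027 + 3h40m = 14:40 Jul 27, 2027.
Drywall is hung: 14:40 Jul 27, 2027 + 11h15m = 01:55 Jul 28, 2027.
Interior paint is finished: 01:55 Jul 28, 2027 + 6h30m = 08:25 Jul 28, 2027.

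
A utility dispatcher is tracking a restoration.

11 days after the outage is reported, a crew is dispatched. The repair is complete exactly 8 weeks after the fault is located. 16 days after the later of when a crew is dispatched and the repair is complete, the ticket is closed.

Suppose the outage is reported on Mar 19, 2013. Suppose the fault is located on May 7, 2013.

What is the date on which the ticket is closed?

The outage is reported: Mar 19, 2013.
A crew is dispatched: Mar 19, 2013 + 11 days = Mar 30, 2013.
The fault is located: May 7, 2013.
The repair is complete: May 7, 2013 + 8 weeks = Jul 2, 2013.
Both prerequisites met — a crew is dispatched (Mar 30, 2013), the repair is complete (Jul 2, 2013); the later is Jul 2, 2013.
The ticket is closed: Jul 2, 2013 + 16 days = Jul 18, 2013.

Jul 18, 2013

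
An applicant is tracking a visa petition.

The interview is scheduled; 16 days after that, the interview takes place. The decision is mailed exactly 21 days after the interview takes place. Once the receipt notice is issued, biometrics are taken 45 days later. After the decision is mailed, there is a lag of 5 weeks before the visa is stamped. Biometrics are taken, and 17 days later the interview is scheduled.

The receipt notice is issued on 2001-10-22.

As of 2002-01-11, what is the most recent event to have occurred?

The receipt notice is issued: Oct 22, 2001.
Biometrics are taken: Oct 22, 2001 + 45 days = Dec 6, 2001.
The interview is scheduled: Dec 6, 2001 + 17 days = Dec 23, 2001.
The interview takes place: Dec 23, 2001 + 16 days = Jan 8, 2002.
The decision is mailed: Jan 8, 2002 + 21 days = Jan 29, 2002.
The visa is stamped: Jan 29, 2002 + 5 weeks = Mar 5, 2002.
Jan 11, 2002 falls between when the interview takes place (Jan 8, 2002) and when the decision is mailed (Jan 29, 2002).

The interview takes place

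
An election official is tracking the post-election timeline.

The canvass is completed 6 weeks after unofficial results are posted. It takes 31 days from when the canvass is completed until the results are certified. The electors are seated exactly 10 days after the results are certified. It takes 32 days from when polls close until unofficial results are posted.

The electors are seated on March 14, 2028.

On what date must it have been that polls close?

The electors are seated: Mar 14, 2028.
The results are certified: Mar 14, 2028 − 10 days = Mar 4, 2028.
The canvass is completed: Mar 4, 2028 − 31 days = Feb 2, 2028.
Unofficial results are posted: Feb 2, 2028 − 6 weeks = Dec 22, 2027.
Polls close: Dec 22, 2027 − 32 days = Nov 20, 2027.

November 20, 2027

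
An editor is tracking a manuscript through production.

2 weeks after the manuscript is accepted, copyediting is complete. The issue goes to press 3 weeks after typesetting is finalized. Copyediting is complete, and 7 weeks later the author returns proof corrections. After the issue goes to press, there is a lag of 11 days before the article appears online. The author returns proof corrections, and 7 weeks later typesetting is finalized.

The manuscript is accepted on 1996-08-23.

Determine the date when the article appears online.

1997-01-14

The manuscript is accepted: Aug 23, 1996.
Copyediting is complete: Aug 23, 1996 + 2 weeks = Sep 6, 1996.
The author returns proof corrections: Sep 6, 1996 + 7 weeks = Oct 25, 1996.
Typesetting is finalized: Oct 25, 1996 + 7 weeks = Dec 13, 1996.
The issue goes to press: Dec 13, 1996 + 3 weeks = Jan 3, 1997.
The article appears online: Jan 3, 1997 + 11 days = Jan 14, 1997.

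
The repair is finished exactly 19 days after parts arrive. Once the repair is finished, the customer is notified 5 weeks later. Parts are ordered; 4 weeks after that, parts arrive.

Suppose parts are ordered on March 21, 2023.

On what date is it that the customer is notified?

June 11, 2023

Parts are ordered: Mar 21, 2023.
Parts arrive: Mar 21, 2023 + 4 weeks = Apr 18, 2023.
The repair is finished: Apr 18, 2023 + 19 days = May 7, 2023.
The customer is notified: May 7, 2023 + 5 weeks = Jun 11, 2023.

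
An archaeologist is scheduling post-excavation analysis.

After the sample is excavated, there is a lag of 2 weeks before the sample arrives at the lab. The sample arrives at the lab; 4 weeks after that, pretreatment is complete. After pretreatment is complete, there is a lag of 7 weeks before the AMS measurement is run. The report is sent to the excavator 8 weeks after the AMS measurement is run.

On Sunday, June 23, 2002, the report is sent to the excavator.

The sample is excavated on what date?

Sunday, January 27, 2002

The report is sent to the excavator: Jun 23, 2002.
The AMS measurement is run: Jun 23, 2002 − 8 weeks = Apr 28, 2002.
Pretreatment is complete: Apr 28, 2002 − 7 weeks = Mar 10, 2002.
The sample arrives at the lab: Mar 10, 2002 − 4 weeks = Feb 10, 2002.
The sample is excavated: Feb 10, 2002 − 2 weeks = Jan 27, 2002.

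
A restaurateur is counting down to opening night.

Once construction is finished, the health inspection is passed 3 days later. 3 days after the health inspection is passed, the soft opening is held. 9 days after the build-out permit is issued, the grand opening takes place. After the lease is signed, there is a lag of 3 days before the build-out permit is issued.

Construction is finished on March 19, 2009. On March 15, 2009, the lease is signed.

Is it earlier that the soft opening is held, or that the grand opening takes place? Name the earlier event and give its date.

Construction is finished: Mar 19, 2009.
The health inspection is passed: Mar 19, 2009 + 3 days = Mar 22, 2009.
The soft opening is held: Mar 22, 2009 + 3 days = Mar 25, 2009.
The lease is signed: Mar 15, 2009.
The build-out permit is issued: Mar 15, 2009 + 3 days = Mar 18, 2009.
The grand opening takes place: Mar 18, 2009 + 9 days = Mar 27, 2009.
Comparing: the soft opening is held on Mar 25, 2009 vs the grand opening takes place on Mar 27, 2009. Earlier: the soft opening is held.

The soft opening is held — March 25, 2009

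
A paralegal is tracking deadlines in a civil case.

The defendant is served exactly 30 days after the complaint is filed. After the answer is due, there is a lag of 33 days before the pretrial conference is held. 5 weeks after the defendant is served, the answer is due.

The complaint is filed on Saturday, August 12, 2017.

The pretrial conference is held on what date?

The complaint is filed: Aug 12, 2017.
The defendant is served: Aug 12, 2017 + 30 days = Sep 11, 2017.
The answer is due: Sep 11, 2017 + 5 weeks = Oct 16, 2017.
The pretrial conference is held: Oct 16, 2017 + 33 days = Nov 18, 2017.

Saturday, November 18, 2017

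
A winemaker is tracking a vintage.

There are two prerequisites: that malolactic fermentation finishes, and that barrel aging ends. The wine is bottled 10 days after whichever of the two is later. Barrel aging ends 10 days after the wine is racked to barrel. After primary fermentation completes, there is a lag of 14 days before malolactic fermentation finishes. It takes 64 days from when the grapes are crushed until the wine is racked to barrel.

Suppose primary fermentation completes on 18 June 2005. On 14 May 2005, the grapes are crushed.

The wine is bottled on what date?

Primary fermentation completes: Jun 18, 2005.
Malolactic fermentation finishes: Jun 18, 2005 + 14 days = Jul 2, 2005.
The grapes are crushed: May 14, 2005.
The wine is racked to barrel: May 14, 2005 + 64 days = Jul 17, 2005.
Barrel aging ends: Jul 17, 2005 + 10 days = Jul 27, 2005.
Both prerequisites met — malolactic fermentation finishes (Jul 2, 2005), barrel aging ends (Jul 27, 2005); the later is Jul 27, 2005.
The wine is bottled: Jul 27, 2005 + 10 days = Aug 6, 2005.

6 August 2005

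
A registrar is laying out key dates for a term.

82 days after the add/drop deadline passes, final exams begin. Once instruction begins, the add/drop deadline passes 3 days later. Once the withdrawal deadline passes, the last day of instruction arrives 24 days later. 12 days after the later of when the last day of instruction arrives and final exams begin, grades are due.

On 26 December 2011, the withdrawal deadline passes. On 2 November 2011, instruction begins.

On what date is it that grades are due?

The withdrawal deadline passes: Dec 26, 2011.
The last day of instruction arrives: Dec 26, 2011 + 24 days = Jan 19, 2012.
Instruction begins: Nov 2, 2011.
The add/drop deadline passes: Nov 2, 2011 + 3 days = Nov 5, 2011.
Final exams begin: Nov 5, 2011 + 82 days = Jan 26, 2012.
Both prerequisites met — the last day of instruction arrives (Jan 19, 2012), final exams begin (Jan 26, 2012); the later is Jan 26, 2012.
Grades are due: Jan 26, 2012 + 12 days = Feb 7, 2012.

7 February 2012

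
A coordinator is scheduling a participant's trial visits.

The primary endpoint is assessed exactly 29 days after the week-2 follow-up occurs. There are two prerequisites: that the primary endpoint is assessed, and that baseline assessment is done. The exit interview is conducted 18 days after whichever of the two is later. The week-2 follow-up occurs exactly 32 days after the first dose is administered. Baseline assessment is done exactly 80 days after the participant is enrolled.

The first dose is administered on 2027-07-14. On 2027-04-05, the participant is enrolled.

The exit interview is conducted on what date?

2027-10-01

The first dose is administered: Jul 14, 2027.
The week-2 follow-up occurs: Jul 14, 2027 + 32 days = Aug 15, 2027.
The primary endpoint is assessed: Aug 15, 2027 + 29 days = Sep 13, 2027.
The participant is enrolled: Apr 5, 2027.
Baseline assessment is done: Apr 5, 2027 + 80 days = Jun 24, 2027.
Both prerequisites met — the primary endpoint is assessed (Sep 13, 2027), baseline assessment is done (Jun 24, 2027); the later is Sep 13, 2027.
The exit interview is conducted: Sep 13, 2027 + 18 days = Oct 1, 2027.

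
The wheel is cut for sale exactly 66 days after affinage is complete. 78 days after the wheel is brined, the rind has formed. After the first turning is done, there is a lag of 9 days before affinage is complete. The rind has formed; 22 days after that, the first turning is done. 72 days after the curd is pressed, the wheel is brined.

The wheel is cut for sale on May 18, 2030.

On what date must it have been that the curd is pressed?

The wheel is cut for sale: May 18, 2030.
Affinage is complete: May 18, 2030 − 66 days = Mar 13, 2030.
The first turning is done: Mar 13, 2030 − 9 days = Mar 4, 2030.
The rind has formed: Mar 4, 2030 − 22 days = Feb 10, 2030.
The wheel is brined: Feb 10, 2030 − 78 days = Nov 24, 2029.
The curd is pressed: Nov 24, 2029 − 72 days = Sep 13, 2029.

Sep 13, 2029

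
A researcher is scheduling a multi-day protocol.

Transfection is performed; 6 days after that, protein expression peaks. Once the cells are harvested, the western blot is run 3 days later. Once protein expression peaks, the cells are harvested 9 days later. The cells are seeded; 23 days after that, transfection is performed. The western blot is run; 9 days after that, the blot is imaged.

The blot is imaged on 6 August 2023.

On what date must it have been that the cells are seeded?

The blot is imaged: Aug 6, 2023.
The western blot is run: Aug 6, 2023 − 9 days = Jul 28, 2023.
The cells are harvested: Jul 28, 2023 − 3 days = Jul 25, 2023.
Protein expression peaks: Jul 25, 2023 − 9 days = Jul 16, 2023.
Transfection is performed: Jul 16, 2023 − 6 days = Jul 10, 2023.
The cells are seeded: Jul 10, 2023 − 23 days = Jun 17, 2023.

17 June 2023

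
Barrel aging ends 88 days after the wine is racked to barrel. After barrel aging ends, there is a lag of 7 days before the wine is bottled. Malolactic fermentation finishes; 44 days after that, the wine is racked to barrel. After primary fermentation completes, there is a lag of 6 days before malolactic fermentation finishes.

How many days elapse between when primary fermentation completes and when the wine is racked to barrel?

50 days

Causal path: primary fermentation completes → malolactic fermentation finishes → the wine is racked to barrel.
Total delay along the path: 6 + 44 = 50 days.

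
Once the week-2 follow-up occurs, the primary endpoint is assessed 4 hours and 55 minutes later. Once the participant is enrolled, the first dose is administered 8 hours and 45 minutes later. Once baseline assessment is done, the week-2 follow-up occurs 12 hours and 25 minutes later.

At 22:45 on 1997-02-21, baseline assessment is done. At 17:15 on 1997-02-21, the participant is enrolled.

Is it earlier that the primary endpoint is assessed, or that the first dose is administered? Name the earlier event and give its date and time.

The first dose is administered — 02:00 on 1997-02-22

Baseline assessment is done: 22:45 Feb 21, 1997.
The week-2 follow-up occurs: 22:45 Feb 21, 1997 + 12h25m = 11:10 Feb 22, 1997.
The primary endpoint is assessed: 11:10 Feb 22, 1997 + 4h55m = 16:05 Feb 22, 1997.
The participant is enrolled: 17:15 Feb 21, 1997.
The first dose is administered: 17:15 Feb 21, 1997 + 8h45m = 02:00 Feb 22, 1997.
Comparing: the primary endpoint is assessed at 16:05 Feb 22, 1997 vs the first dose is administered at 02:00 Feb 22, 1997. Earlier: the first dose is administered.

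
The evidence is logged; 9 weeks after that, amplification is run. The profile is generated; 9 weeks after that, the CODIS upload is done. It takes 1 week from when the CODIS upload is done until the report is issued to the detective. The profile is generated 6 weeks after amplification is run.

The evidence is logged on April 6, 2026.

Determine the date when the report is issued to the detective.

September 28, 2026

The evidence is logged: Apr 6, 2026.
Amplification is run: Apr 6, 2026 + 9 weeks = Jun 8, 2026.
The profile is generated: Jun 8, 2026 + 6 weeks = Jul 20, 2026.
The CODIS upload is done: Jul 20, 2026 + 9 weeks = Sep 21, 2026.
The report is issued to the detective: Sep 21, 2026 + 1 week = Sep 28, 2026.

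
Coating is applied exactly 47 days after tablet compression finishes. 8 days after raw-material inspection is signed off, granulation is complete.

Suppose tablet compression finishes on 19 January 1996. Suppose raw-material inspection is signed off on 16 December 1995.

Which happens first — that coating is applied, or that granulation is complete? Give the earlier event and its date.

Tablet compression finishes: Jan 19, 1996.
Coating is applied: Jan 19, 1996 + 47 days = Mar 6, 1996.
Raw-material inspection is signed off: Dec 16, 1995.
Granulation is complete: Dec 16, 1995 + 8 days = Dec 24, 1995.
Comparing: coating is applied on Mar 6, 1996 vs granulation is complete on Dec 24, 1995. Earlier: granulation is complete.

Granulation is complete — 24 December 1995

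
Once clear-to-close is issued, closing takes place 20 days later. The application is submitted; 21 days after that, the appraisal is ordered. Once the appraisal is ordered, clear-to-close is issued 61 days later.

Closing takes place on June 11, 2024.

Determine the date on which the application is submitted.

March 1, 2024

Closing takes place: Jun 11, 2024.
Clear-to-close is issued: Jun 11, 2024 − 20 days = May 22, 2024.
The appraisal is ordered: May 22, 2024 − 61 days = Mar 22, 2024.
The application is submitted: Mar 22, 2024 − 21 days = Mar 1, 2024.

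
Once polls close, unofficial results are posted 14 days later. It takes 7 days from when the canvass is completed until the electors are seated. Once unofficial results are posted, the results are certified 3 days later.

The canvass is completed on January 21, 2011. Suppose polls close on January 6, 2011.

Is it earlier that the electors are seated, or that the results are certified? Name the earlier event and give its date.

The results are certified — January 23, 2011

The canvass is completed: Jan 21, 2011.
The electors are seated: Jan 21, 2011 + 7 days = Jan 28, 2011.
Polls close: Jan 6, 2011.
Unofficial results are posted: Jan 6, 2011 + 14 days = Jan 20, 2011.
The results are certified: Jan 20, 2011 + 3 days = Jan 23, 2011.
Comparing: the electors are seated on Jan 28, 2011 vs the results are certified on Jan 23, 2011. Earlier: the results are certified.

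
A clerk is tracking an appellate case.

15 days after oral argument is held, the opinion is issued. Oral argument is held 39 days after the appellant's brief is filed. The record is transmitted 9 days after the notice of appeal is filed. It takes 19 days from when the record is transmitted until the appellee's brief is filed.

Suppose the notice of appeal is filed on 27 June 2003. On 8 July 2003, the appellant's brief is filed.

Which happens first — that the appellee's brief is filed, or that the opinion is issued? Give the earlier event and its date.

The appellee's brief is filed — 25 July 2003

The notice of appeal is filed: Jun 27, 2003.
The record is transmitted: Jun 27, 2003 + 9 days = Jul 6, 2003.
The appellee's brief is filed: Jul 6, 2003 + 19 days = Jul 25, 2003.
The appellant's brief is filed: Jul 8, 2003.
Oral argument is held: Jul 8, 2003 + 39 days = Aug 16, 2003.
The opinion is issued: Aug 16, 2003 + 15 days = Aug 31, 2003.
Comparing: the appellee's brief is filed on Jul 25, 2003 vs the opinion is issued on Aug 31, 2003. Earlier: the appellee's brief is filed.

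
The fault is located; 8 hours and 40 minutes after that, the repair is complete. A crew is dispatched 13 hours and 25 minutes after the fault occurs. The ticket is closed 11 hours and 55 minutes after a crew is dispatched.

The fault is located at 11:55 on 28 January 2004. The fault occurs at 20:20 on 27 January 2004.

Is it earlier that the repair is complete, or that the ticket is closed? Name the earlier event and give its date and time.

The repair is complete — 20:35 on 28 January 2004

The fault is located: 11:55 Jan 28, 2004.
The repair is complete: 11:55 Jan 28, 2004 + 8h40m = 20:35 Jan 28, 2004.
The fault occurs: 20:20 Jan 27, 2004.
A crew is dispatched: 20:20 Jan 27, 2004 + 13h25m = 09:45 Jan 28, 2004.
The ticket is closed: 09:45 Jan 28, 2004 + 11h55m = 21:40 Jan 28, 2004.
Comparing: the repair is complete at 20:35 Jan 28, 2004 vs the ticket is closed at 21:40 Jan 28, 2004. Earlier: the repair is complete.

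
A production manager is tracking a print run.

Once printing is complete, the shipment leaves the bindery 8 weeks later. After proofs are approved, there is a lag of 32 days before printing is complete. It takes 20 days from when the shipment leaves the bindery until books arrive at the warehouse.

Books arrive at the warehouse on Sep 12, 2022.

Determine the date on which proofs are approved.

May 27, 2022

Books arrive at the warehouse: Sep 12, 2022.
The shipment leaves the bindery: Sep 12, 2022 − 20 days = Aug 23, 2022.
Printing is complete: Aug 23, 2022 − 8 weeks = Jun 28, 2022.
Proofs are approved: Jun 28, 2022 − 32 days = May 27, 2022.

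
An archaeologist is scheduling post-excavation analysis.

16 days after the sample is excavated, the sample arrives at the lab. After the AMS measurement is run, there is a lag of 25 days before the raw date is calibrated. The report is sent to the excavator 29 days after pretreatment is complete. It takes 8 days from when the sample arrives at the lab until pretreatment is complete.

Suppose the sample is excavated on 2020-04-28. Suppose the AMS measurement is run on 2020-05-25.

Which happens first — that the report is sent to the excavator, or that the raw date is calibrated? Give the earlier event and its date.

The sample is excavated: Apr 28, 2020.
The sample arrives at the lab: Apr 28, 2020 + 16 days = May 14, 2020.
Pretreatment is complete: May 14, 2020 + 8 days = May 22, 2020.
The report is sent to the excavator: May 22, 2020 + 29 days = Jun 20, 2020.
The AMS measurement is run: May 25, 2020.
The raw date is calibrated: May 25, 2020 + 25 days = Jun 19, 2020.
Comparing: the report is sent to the excavator on Jun 20, 2020 vs the raw date is calibrated on Jun 19, 2020. Earlier: the raw date is calibrated.

The raw date is calibrated — 2020-06-19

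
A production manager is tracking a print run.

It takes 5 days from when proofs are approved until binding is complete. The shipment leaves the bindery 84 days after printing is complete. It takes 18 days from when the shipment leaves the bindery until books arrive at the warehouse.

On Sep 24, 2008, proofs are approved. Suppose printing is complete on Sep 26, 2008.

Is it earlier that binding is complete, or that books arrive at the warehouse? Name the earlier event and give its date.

Binding is complete — Sep 29, 2008

Proofs are approved: Sep 24, 2008.
Binding is complete: Sep 24, 2008 + 5 days = Sep 29, 2008.
Printing is complete: Sep 26, 2008.
The shipment leaves the bindery: Sep 26, 2008 + 84 days = Dec 19, 2008.
Books arrive at the warehouse: Dec 19, 2008 + 18 days = Jan 6, 2009.
Comparing: binding is complete on Sep 29, 2008 vs books arrive at the warehouse on Jan 6, 2009. Earlier: binding is complete.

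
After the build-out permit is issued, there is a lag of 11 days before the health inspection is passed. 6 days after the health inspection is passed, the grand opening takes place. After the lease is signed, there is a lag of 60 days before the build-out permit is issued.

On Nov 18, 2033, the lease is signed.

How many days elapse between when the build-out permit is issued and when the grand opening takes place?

Causal path: the build-out permit is issued → the health inspection is passed → the grand opening takes place.
Total delay along the path: 11 + 6 = 17 days.

17 days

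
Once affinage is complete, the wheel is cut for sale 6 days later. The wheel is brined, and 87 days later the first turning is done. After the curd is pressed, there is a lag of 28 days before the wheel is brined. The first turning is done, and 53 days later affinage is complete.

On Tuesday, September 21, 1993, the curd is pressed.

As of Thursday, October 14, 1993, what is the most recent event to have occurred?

The curd is pressed: Sep 21, 1993.
The wheel is brined: Sep 21, 1993 + 28 days = Oct 19, 1993.
The first turning is done: Oct 19, 1993 + 87 days = Jan 14, 1994.
Affinage is complete: Jan 14, 1994 + 53 days = Mar 8, 1994.
The wheel is cut for sale: Mar 8, 1994 + 6 days = Mar 14, 1994.
Oct 14, 1993 falls between when the curd is pressed (Sep 21, 1993) and when the wheel is brined (Oct 19, 1993).

The curd is pressed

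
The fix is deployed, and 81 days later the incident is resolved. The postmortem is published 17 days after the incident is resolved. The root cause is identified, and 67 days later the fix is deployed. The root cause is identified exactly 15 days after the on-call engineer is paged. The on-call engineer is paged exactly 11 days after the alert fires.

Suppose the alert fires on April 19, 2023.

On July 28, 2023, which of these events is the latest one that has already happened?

The alert fires: Apr 19, 2023.
The on-call engineer is paged: Apr 19, 2023 + 11 days = Apr 30, 2023.
The root cause is identified: Apr 30, 2023 + 15 days = May 15, 2023.
The fix is deployed: May 15, 2023 + 67 days = Jul 21, 2023.
The incident is resolved: Jul 21, 2023 + 81 days = Oct 10, 2023.
The postmortem is published: Oct 10, 2023 + 17 days = Oct 27, 2023.
Jul 28, 2023 falls between when the fix is deployed (Jul 21, 2023) and when the incident is resolved (Oct 10, 2023).

The fix is deployed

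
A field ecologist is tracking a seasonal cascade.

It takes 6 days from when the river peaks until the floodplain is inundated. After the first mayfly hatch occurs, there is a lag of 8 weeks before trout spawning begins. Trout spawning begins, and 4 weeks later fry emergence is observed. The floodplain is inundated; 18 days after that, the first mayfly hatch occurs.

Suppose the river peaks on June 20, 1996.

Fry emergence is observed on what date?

The river peaks: Jun 20, 1996.
The floodplain is inundated: Jun 20, 1996 + 6 days = Jun 26, 1996.
The first mayfly hatch occurs: Jun 26, 1996 + 18 days = Jul 14, 1996.
Trout spawning begins: Jul 14, 1996 + 8 weeks = Sep 8, 1996.
Fry emergence is observed: Sep 8, 1996 + 4 weeks = Oct 6, 1996.

October 6, 1996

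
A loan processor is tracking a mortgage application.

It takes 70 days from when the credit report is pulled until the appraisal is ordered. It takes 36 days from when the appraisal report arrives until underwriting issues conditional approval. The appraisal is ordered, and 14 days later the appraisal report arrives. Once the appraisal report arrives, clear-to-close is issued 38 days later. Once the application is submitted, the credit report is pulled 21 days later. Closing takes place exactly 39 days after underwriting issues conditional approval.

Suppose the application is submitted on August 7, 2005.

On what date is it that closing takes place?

The application is submitted: Aug 7, 2005.
The credit report is pulled: Aug 7, 2005 + 21 days = Aug 28, 2005.
The appraisal is ordered: Aug 28, 2005 + 70 days = Nov 6, 2005.
The appraisal report arrives: Nov 6, 2005 + 14 days = Nov 20, 2005.
Underwriting issues conditional approval: Nov 20, 2005 + 36 days = Dec 26, 2005.
Closing takes place: Dec 26, 2005 + 39 days = Feb 3, 2006.

February 3, 2006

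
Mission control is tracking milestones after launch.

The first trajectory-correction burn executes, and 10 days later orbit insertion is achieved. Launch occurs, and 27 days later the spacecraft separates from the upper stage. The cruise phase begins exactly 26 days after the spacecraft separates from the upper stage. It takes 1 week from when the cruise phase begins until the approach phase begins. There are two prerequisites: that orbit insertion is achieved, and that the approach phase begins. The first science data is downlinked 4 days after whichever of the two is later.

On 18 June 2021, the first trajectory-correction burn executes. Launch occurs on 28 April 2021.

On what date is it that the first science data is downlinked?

2 July 2021

The first trajectory-correction burn executes: Jun 18, 2021.
Orbit insertion is achieved: Jun 18, 2021 + 10 days = Jun 28, 2021.
Launch occurs: Apr 28, 2021.
The spacecraft separates from the upper stage: Apr 28, 2021 + 27 days = May 25, 2021.
The cruise phase begins: May 25, 2021 + 26 days = Jun 20, 2021.
The approach phase begins: Jun 20, 2021 + 1 week = Jun 27, 2021.
Both prerequisites met — orbit insertion is achieved (Jun 28, 2021), the approach phase begins (Jun 27, 2021); the later is Jun 28, 2021.
The first science data is downlinked: Jun 28, 2021 + 4 days = Jul 2, 2021.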